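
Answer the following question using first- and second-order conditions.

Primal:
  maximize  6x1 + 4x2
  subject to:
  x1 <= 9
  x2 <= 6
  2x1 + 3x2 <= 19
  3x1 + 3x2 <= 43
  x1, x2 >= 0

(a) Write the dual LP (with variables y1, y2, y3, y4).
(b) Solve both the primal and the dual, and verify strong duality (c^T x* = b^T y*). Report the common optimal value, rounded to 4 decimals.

The standard primal-dual pair for 'max c^T x s.t. A x <= b, x >= 0' is:
  Dual:  min b^T y  s.t.  A^T y >= c,  y >= 0.

So the dual LP is:
  minimize  9y1 + 6y2 + 19y3 + 43y4
  subject to:
    y1 + 2y3 + 3y4 >= 6
    y2 + 3y3 + 3y4 >= 4
    y1, y2, y3, y4 >= 0

Solving the primal: x* = (9, 0.3333).
  primal value c^T x* = 55.3333.
Solving the dual: y* = (3.3333, 0, 1.3333, 0).
  dual value b^T y* = 55.3333.
Strong duality: c^T x* = b^T y*. Confirmed.

55.3333


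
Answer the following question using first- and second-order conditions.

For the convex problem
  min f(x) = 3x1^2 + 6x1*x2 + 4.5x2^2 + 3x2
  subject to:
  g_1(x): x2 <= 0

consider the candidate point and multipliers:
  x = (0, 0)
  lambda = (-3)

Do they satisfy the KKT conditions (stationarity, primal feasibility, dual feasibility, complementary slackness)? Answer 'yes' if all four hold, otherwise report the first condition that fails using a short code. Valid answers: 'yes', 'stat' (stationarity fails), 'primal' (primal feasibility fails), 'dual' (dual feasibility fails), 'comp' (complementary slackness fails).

Gradient of f: grad f(x) = Q x + c = (0, 3)
Constraint values g_i(x) = a_i^T x - b_i:
  g_1((0, 0)) = 0
Stationarity residual: grad f(x) + sum_i lambda_i a_i = (0, 0)
  -> stationarity OK
Primal feasibility (all g_i <= 0): OK
Dual feasibility (all lambda_i >= 0): FAILS
Complementary slackness (lambda_i * g_i(x) = 0 for all i): OK

Verdict: the first failing condition is dual_feasibility -> dual.

dual


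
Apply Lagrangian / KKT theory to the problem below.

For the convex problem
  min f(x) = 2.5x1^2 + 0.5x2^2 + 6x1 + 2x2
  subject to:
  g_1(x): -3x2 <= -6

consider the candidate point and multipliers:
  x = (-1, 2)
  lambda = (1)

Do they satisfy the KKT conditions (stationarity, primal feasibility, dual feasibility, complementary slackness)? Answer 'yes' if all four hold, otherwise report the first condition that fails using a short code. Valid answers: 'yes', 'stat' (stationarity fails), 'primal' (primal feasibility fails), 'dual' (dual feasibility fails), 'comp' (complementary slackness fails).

Gradient of f: grad f(x) = Q x + c = (1, 4)
Constraint values g_i(x) = a_i^T x - b_i:
  g_1((-1, 2)) = 0
Stationarity residual: grad f(x) + sum_i lambda_i a_i = (1, 1)
  -> stationarity FAILS
Primal feasibility (all g_i <= 0): OK
Dual feasibility (all lambda_i >= 0): OK
Complementary slackness (lambda_i * g_i(x) = 0 for all i): OK

Verdict: the first failing condition is stationarity -> stat.

stat


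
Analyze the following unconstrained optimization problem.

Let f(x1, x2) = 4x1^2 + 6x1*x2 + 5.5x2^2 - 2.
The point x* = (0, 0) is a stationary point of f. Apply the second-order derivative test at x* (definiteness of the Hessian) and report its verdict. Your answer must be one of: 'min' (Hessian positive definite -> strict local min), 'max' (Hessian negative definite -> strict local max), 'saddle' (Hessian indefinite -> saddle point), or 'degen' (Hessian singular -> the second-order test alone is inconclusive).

Compute the Hessian H = grad^2 f:
  H = [[8, 6], [6, 11]]
Verify stationarity: grad f(x*) = H x* + g = (0, 0).
Eigenvalues of H: 3.3153, 15.6847.
Both eigenvalues > 0, so H is positive definite -> x* is a strict local min.

min


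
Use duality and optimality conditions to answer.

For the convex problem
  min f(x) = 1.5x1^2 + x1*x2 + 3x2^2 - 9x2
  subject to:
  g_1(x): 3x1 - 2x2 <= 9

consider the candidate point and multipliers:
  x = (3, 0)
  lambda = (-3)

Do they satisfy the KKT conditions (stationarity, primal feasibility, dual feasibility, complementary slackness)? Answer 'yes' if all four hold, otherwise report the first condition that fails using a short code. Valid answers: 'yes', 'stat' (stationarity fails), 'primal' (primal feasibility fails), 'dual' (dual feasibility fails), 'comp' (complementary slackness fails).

Gradient of f: grad f(x) = Q x + c = (9, -6)
Constraint values g_i(x) = a_i^T x - b_i:
  g_1((3, 0)) = 0
Stationarity residual: grad f(x) + sum_i lambda_i a_i = (0, 0)
  -> stationarity OK
Primal feasibility (all g_i <= 0): OK
Dual feasibility (all lambda_i >= 0): FAILS
Complementary slackness (lambda_i * g_i(x) = 0 for all i): OK

Verdict: the first failing condition is dual_feasibility -> dual.

dual


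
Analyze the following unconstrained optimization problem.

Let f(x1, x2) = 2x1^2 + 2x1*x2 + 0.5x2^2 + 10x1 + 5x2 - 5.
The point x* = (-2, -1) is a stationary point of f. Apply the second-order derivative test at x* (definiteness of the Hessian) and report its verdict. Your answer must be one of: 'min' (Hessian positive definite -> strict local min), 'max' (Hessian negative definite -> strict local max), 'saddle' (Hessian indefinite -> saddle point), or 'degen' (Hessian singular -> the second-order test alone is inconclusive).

Compute the Hessian H = grad^2 f:
  H = [[4, 2], [2, 1]]
Verify stationarity: grad f(x*) = H x* + g = (0, 0).
Eigenvalues of H: 0, 5.
H has a zero eigenvalue (singular; positive semidefinite but not definite), so H is neither positive definite, negative definite, nor indefinite. The second-order test alone is inconclusive -> degen.
(Indeed, f is constant along the null direction of H through x*, so x* is not a strict local extremum.)

degen


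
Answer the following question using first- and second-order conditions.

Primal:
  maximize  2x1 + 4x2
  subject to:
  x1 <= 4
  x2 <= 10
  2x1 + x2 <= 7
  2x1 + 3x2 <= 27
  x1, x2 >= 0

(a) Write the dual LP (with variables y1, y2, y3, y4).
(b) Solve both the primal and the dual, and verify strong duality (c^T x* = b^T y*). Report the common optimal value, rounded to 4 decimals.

The standard primal-dual pair for 'max c^T x s.t. A x <= b, x >= 0' is:
  Dual:  min b^T y  s.t.  A^T y >= c,  y >= 0.

So the dual LP is:
  minimize  4y1 + 10y2 + 7y3 + 27y4
  subject to:
    y1 + 2y3 + 2y4 >= 2
    y2 + y3 + 3y4 >= 4
    y1, y2, y3, y4 >= 0

Solving the primal: x* = (0, 7).
  primal value c^T x* = 28.
Solving the dual: y* = (0, 0, 4, 0).
  dual value b^T y* = 28.
Strong duality: c^T x* = b^T y*. Confirmed.

28


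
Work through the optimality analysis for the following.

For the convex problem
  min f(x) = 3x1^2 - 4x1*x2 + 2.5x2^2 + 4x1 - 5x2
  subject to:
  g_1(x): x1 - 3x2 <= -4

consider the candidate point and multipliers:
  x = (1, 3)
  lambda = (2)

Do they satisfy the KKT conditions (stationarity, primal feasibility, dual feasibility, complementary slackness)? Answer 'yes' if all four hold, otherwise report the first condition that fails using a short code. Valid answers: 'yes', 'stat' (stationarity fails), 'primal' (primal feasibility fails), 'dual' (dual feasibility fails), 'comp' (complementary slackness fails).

Gradient of f: grad f(x) = Q x + c = (-2, 6)
Constraint values g_i(x) = a_i^T x - b_i:
  g_1((1, 3)) = -4
Stationarity residual: grad f(x) + sum_i lambda_i a_i = (0, 0)
  -> stationarity OK
Primal feasibility (all g_i <= 0): OK
Dual feasibility (all lambda_i >= 0): OK
Complementary slackness (lambda_i * g_i(x) = 0 for all i): FAILS

Verdict: the first failing condition is complementary_slackness -> comp.

comp


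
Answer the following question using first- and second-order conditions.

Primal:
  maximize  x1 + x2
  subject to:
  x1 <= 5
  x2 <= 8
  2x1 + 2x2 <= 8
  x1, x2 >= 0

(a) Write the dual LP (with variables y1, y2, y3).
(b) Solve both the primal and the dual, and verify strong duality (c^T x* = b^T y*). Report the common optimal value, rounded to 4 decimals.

The standard primal-dual pair for 'max c^T x s.t. A x <= b, x >= 0' is:
  Dual:  min b^T y  s.t.  A^T y >= c,  y >= 0.

So the dual LP is:
  minimize  5y1 + 8y2 + 8y3
  subject to:
    y1 + 2y3 >= 1
    y2 + 2y3 >= 1
    y1, y2, y3 >= 0

Solving the primal: x* = (4, 0).
  primal value c^T x* = 4.
Solving the dual: y* = (0, 0, 0.5).
  dual value b^T y* = 4.
Strong duality: c^T x* = b^T y*. Confirmed.

4


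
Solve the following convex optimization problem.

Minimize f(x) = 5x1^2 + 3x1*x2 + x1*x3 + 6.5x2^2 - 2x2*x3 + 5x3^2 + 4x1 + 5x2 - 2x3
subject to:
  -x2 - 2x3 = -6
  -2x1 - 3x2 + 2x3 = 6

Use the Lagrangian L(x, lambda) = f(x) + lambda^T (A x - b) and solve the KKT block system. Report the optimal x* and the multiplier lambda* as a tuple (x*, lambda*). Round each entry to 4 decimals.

Form the Lagrangian:
  L(x, lambda) = (1/2) x^T Q x + c^T x + lambda^T (A x - b)
Stationarity (grad_x L = 0): Q x + c + A^T lambda = 0.
Primal feasibility: A x = b.

This gives the KKT block system:
  [ Q   A^T ] [ x     ]   [-c ]
  [ A    0  ] [ lambda ] = [ b ]

Solving the linear system:
  x*      = (-1.2211, 0.6105, 2.6947)
  lambda* = (9.4105, -1.8421)
  f(x*)   = 30.1474

x* = (-1.2211, 0.6105, 2.6947), lambda* = (9.4105, -1.8421)


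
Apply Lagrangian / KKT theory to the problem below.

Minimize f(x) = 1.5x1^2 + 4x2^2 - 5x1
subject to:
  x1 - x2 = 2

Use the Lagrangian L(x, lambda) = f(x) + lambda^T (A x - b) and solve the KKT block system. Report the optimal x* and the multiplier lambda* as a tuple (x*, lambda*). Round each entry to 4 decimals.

Form the Lagrangian:
  L(x, lambda) = (1/2) x^T Q x + c^T x + lambda^T (A x - b)
Stationarity (grad_x L = 0): Q x + c + A^T lambda = 0.
Primal feasibility: A x = b.

This gives the KKT block system:
  [ Q   A^T ] [ x     ]   [-c ]
  [ A    0  ] [ lambda ] = [ b ]

Solving the linear system:
  x*      = (1.9091, -0.0909)
  lambda* = (-0.7273)
  f(x*)   = -4.0455

x* = (1.9091, -0.0909), lambda* = (-0.7273)


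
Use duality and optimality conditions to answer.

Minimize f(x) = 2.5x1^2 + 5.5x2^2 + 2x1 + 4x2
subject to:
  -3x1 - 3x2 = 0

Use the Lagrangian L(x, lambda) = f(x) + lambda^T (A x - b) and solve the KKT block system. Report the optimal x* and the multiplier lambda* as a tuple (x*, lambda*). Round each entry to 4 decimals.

Form the Lagrangian:
  L(x, lambda) = (1/2) x^T Q x + c^T x + lambda^T (A x - b)
Stationarity (grad_x L = 0): Q x + c + A^T lambda = 0.
Primal feasibility: A x = b.

This gives the KKT block system:
  [ Q   A^T ] [ x     ]   [-c ]
  [ A    0  ] [ lambda ] = [ b ]

Solving the linear system:
  x*      = (0.125, -0.125)
  lambda* = (0.875)
  f(x*)   = -0.125

x* = (0.125, -0.125), lambda* = (0.875)


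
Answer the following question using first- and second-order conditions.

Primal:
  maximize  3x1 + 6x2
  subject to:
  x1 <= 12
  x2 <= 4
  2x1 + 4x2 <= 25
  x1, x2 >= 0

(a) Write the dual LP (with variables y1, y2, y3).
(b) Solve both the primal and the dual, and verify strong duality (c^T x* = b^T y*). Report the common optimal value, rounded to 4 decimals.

The standard primal-dual pair for 'max c^T x s.t. A x <= b, x >= 0' is:
  Dual:  min b^T y  s.t.  A^T y >= c,  y >= 0.

So the dual LP is:
  minimize  12y1 + 4y2 + 25y3
  subject to:
    y1 + 2y3 >= 3
    y2 + 4y3 >= 6
    y1, y2, y3 >= 0

Solving the primal: x* = (4.5, 4).
  primal value c^T x* = 37.5.
Solving the dual: y* = (0, 0, 1.5).
  dual value b^T y* = 37.5.
Strong duality: c^T x* = b^T y*. Confirmed.

37.5


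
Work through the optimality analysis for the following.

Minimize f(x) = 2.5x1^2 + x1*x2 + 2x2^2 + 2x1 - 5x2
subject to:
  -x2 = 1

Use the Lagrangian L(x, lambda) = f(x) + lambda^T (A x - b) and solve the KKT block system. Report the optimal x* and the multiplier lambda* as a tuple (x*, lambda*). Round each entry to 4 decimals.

Form the Lagrangian:
  L(x, lambda) = (1/2) x^T Q x + c^T x + lambda^T (A x - b)
Stationarity (grad_x L = 0): Q x + c + A^T lambda = 0.
Primal feasibility: A x = b.

This gives the KKT block system:
  [ Q   A^T ] [ x     ]   [-c ]
  [ A    0  ] [ lambda ] = [ b ]

Solving the linear system:
  x*      = (-0.2, -1)
  lambda* = (-9.2)
  f(x*)   = 6.9

x* = (-0.2, -1), lambda* = (-9.2)


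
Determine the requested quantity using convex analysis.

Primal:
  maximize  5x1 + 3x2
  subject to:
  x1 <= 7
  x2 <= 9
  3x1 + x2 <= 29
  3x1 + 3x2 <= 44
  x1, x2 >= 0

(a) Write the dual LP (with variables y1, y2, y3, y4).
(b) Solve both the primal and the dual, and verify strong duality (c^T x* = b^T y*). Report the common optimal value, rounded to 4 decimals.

The standard primal-dual pair for 'max c^T x s.t. A x <= b, x >= 0' is:
  Dual:  min b^T y  s.t.  A^T y >= c,  y >= 0.

So the dual LP is:
  minimize  7y1 + 9y2 + 29y3 + 44y4
  subject to:
    y1 + 3y3 + 3y4 >= 5
    y2 + y3 + 3y4 >= 3
    y1, y2, y3, y4 >= 0

Solving the primal: x* = (7, 7.6667).
  primal value c^T x* = 58.
Solving the dual: y* = (2, 0, 0, 1).
  dual value b^T y* = 58.
Strong duality: c^T x* = b^T y*. Confirmed.

58


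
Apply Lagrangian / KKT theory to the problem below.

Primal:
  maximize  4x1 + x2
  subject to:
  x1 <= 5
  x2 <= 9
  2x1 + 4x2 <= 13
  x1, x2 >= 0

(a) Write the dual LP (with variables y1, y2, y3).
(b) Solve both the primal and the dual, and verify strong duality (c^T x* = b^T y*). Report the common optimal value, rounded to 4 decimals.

The standard primal-dual pair for 'max c^T x s.t. A x <= b, x >= 0' is:
  Dual:  min b^T y  s.t.  A^T y >= c,  y >= 0.

So the dual LP is:
  minimize  5y1 + 9y2 + 13y3
  subject to:
    y1 + 2y3 >= 4
    y2 + 4y3 >= 1
    y1, y2, y3 >= 0

Solving the primal: x* = (5, 0.75).
  primal value c^T x* = 20.75.
Solving the dual: y* = (3.5, 0, 0.25).
  dual value b^T y* = 20.75.
Strong duality: c^T x* = b^T y*. Confirmed.

20.75


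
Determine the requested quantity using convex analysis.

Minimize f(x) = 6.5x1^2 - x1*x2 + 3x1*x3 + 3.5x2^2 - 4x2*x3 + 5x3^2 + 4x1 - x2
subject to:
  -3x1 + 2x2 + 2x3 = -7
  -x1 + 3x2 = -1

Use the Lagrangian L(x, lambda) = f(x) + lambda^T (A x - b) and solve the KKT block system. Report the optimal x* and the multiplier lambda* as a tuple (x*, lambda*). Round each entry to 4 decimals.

Form the Lagrangian:
  L(x, lambda) = (1/2) x^T Q x + c^T x + lambda^T (A x - b)
Stationarity (grad_x L = 0): Q x + c + A^T lambda = 0.
Primal feasibility: A x = b.

This gives the KKT block system:
  [ Q   A^T ] [ x     ]   [-c ]
  [ A    0  ] [ lambda ] = [ b ]

Solving the linear system:
  x*      = (1.2232, 0.0744, -1.7396)
  lambda* = (7.0118, -6.4265)
  f(x*)   = 23.7373

x* = (1.2232, 0.0744, -1.7396), lambda* = (7.0118, -6.4265)


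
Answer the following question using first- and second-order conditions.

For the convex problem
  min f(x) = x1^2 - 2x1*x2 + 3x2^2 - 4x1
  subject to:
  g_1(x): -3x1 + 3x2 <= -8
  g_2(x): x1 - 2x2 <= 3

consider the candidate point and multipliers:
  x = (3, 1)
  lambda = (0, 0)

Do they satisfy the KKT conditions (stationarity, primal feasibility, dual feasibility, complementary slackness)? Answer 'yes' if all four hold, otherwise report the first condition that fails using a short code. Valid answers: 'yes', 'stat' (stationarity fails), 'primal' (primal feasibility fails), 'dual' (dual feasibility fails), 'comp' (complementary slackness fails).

Gradient of f: grad f(x) = Q x + c = (0, 0)
Constraint values g_i(x) = a_i^T x - b_i:
  g_1((3, 1)) = 2
  g_2((3, 1)) = -2
Stationarity residual: grad f(x) + sum_i lambda_i a_i = (0, 0)
  -> stationarity OK
Primal feasibility (all g_i <= 0): FAILS
Dual feasibility (all lambda_i >= 0): OK
Complementary slackness (lambda_i * g_i(x) = 0 for all i): OK

Verdict: the first failing condition is primal_feasibility -> primal.

primal


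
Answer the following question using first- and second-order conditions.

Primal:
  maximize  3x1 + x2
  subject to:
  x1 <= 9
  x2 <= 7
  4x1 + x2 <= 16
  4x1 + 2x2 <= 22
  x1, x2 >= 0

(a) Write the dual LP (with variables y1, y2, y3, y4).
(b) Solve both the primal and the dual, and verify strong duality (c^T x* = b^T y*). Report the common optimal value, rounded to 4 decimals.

The standard primal-dual pair for 'max c^T x s.t. A x <= b, x >= 0' is:
  Dual:  min b^T y  s.t.  A^T y >= c,  y >= 0.

So the dual LP is:
  minimize  9y1 + 7y2 + 16y3 + 22y4
  subject to:
    y1 + 4y3 + 4y4 >= 3
    y2 + y3 + 2y4 >= 1
    y1, y2, y3, y4 >= 0

Solving the primal: x* = (2.5, 6).
  primal value c^T x* = 13.5.
Solving the dual: y* = (0, 0, 0.5, 0.25).
  dual value b^T y* = 13.5.
Strong duality: c^T x* = b^T y*. Confirmed.

13.5


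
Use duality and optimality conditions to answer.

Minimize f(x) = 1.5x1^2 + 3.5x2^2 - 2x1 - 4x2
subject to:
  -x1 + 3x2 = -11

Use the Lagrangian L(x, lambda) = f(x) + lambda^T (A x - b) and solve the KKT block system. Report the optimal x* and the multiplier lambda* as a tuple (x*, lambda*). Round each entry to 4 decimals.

Form the Lagrangian:
  L(x, lambda) = (1/2) x^T Q x + c^T x + lambda^T (A x - b)
Stationarity (grad_x L = 0): Q x + c + A^T lambda = 0.
Primal feasibility: A x = b.

This gives the KKT block system:
  [ Q   A^T ] [ x     ]   [-c ]
  [ A    0  ] [ lambda ] = [ b ]

Solving the linear system:
  x*      = (3.1471, -2.6176)
  lambda* = (7.4412)
  f(x*)   = 43.0147

x* = (3.1471, -2.6176), lambda* = (7.4412)


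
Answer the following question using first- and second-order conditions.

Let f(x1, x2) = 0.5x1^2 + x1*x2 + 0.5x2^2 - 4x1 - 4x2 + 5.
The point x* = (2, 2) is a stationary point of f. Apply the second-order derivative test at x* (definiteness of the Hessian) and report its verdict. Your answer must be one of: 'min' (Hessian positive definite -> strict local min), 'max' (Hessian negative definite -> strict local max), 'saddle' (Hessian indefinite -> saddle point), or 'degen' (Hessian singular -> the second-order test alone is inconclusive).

Compute the Hessian H = grad^2 f:
  H = [[1, 1], [1, 1]]
Verify stationarity: grad f(x*) = H x* + g = (0, 0).
Eigenvalues of H: 0, 2.
H has a zero eigenvalue (singular; positive semidefinite but not definite), so H is neither positive definite, negative definite, nor indefinite. The second-order test alone is inconclusive -> degen.
(Indeed, f is constant along the null direction of H through x*, so x* is not a strict local extremum.)

degen


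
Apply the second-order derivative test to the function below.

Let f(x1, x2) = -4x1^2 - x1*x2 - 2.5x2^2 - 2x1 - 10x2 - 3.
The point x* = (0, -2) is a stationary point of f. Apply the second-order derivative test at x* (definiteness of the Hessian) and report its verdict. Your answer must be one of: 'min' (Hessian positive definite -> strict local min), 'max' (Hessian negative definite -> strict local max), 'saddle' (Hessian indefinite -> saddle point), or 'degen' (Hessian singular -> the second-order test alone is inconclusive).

Compute the Hessian H = grad^2 f:
  H = [[-8, -1], [-1, -5]]
Verify stationarity: grad f(x*) = H x* + g = (0, 0).
Eigenvalues of H: -8.3028, -4.6972.
Both eigenvalues < 0, so H is negative definite -> x* is a strict local max.

max


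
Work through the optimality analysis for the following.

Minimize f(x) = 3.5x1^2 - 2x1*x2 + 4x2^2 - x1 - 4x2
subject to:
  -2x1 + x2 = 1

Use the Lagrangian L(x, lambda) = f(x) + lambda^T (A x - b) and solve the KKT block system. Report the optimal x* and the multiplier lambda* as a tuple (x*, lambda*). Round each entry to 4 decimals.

Form the Lagrangian:
  L(x, lambda) = (1/2) x^T Q x + c^T x + lambda^T (A x - b)
Stationarity (grad_x L = 0): Q x + c + A^T lambda = 0.
Primal feasibility: A x = b.

This gives the KKT block system:
  [ Q   A^T ] [ x     ]   [-c ]
  [ A    0  ] [ lambda ] = [ b ]

Solving the linear system:
  x*      = (-0.1613, 0.6774)
  lambda* = (-1.7419)
  f(x*)   = -0.4032

x* = (-0.1613, 0.6774), lambda* = (-1.7419)


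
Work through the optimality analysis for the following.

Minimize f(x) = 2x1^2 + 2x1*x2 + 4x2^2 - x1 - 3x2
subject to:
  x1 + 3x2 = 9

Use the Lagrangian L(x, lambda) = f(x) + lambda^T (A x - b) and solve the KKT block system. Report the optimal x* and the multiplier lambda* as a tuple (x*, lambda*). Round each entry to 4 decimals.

Form the Lagrangian:
  L(x, lambda) = (1/2) x^T Q x + c^T x + lambda^T (A x - b)
Stationarity (grad_x L = 0): Q x + c + A^T lambda = 0.
Primal feasibility: A x = b.

This gives the KKT block system:
  [ Q   A^T ] [ x     ]   [-c ]
  [ A    0  ] [ lambda ] = [ b ]

Solving the linear system:
  x*      = (0.5625, 2.8125)
  lambda* = (-6.875)
  f(x*)   = 26.4375

x* = (0.5625, 2.8125), lambda* = (-6.875)


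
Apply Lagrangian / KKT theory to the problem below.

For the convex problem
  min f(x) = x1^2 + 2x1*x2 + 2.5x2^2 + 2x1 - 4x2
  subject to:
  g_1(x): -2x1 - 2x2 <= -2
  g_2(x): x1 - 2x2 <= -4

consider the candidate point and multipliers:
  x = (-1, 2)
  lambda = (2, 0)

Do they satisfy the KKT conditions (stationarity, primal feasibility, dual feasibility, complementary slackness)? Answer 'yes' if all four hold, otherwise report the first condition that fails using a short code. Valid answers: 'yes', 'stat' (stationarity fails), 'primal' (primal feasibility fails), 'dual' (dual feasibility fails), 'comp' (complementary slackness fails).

Gradient of f: grad f(x) = Q x + c = (4, 4)
Constraint values g_i(x) = a_i^T x - b_i:
  g_1((-1, 2)) = 0
  g_2((-1, 2)) = -1
Stationarity residual: grad f(x) + sum_i lambda_i a_i = (0, 0)
  -> stationarity OK
Primal feasibility (all g_i <= 0): OK
Dual feasibility (all lambda_i >= 0): OK
Complementary slackness (lambda_i * g_i(x) = 0 for all i): OK

Verdict: yes, KKT holds.

yes


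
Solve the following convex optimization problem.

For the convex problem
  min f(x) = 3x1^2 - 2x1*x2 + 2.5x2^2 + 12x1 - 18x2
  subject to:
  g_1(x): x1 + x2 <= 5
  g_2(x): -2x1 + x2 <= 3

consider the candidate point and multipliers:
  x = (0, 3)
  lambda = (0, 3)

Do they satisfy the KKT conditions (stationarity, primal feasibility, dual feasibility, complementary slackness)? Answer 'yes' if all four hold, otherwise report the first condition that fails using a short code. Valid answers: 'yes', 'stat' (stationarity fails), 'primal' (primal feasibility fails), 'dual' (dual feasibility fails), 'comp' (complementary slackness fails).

Gradient of f: grad f(x) = Q x + c = (6, -3)
Constraint values g_i(x) = a_i^T x - b_i:
  g_1((0, 3)) = -2
  g_2((0, 3)) = 0
Stationarity residual: grad f(x) + sum_i lambda_i a_i = (0, 0)
  -> stationarity OK
Primal feasibility (all g_i <= 0): OK
Dual feasibility (all lambda_i >= 0): OK
Complementary slackness (lambda_i * g_i(x) = 0 for all i): OK

Verdict: yes, KKT holds.

yes


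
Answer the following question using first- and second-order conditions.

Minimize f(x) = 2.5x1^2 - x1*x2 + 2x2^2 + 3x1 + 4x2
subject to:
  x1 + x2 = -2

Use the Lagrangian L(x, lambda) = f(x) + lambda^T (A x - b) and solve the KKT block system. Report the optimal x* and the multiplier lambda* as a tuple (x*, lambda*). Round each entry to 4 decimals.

Form the Lagrangian:
  L(x, lambda) = (1/2) x^T Q x + c^T x + lambda^T (A x - b)
Stationarity (grad_x L = 0): Q x + c + A^T lambda = 0.
Primal feasibility: A x = b.

This gives the KKT block system:
  [ Q   A^T ] [ x     ]   [-c ]
  [ A    0  ] [ lambda ] = [ b ]

Solving the linear system:
  x*      = (-0.8182, -1.1818)
  lambda* = (-0.0909)
  f(x*)   = -3.6818

x* = (-0.8182, -1.1818), lambda* = (-0.0909)


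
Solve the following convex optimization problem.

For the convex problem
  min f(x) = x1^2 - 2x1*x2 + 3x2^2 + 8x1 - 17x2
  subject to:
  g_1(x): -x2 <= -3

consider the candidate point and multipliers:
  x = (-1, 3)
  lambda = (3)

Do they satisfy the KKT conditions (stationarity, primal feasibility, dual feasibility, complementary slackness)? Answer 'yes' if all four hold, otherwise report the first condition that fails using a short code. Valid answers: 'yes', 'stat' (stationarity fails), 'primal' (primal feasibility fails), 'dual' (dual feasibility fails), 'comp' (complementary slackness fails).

Gradient of f: grad f(x) = Q x + c = (0, 3)
Constraint values g_i(x) = a_i^T x - b_i:
  g_1((-1, 3)) = 0
Stationarity residual: grad f(x) + sum_i lambda_i a_i = (0, 0)
  -> stationarity OK
Primal feasibility (all g_i <= 0): OK
Dual feasibility (all lambda_i >= 0): OK
Complementary slackness (lambda_i * g_i(x) = 0 for all i): OK

Verdict: yes, KKT holds.

yes


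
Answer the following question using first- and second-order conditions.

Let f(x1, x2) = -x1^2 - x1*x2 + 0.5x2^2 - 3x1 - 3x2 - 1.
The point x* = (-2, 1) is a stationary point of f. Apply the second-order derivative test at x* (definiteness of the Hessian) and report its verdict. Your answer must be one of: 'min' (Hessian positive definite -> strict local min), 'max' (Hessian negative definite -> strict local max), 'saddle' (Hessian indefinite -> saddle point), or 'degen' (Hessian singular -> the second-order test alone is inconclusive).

Compute the Hessian H = grad^2 f:
  H = [[-2, -1], [-1, 1]]
Verify stationarity: grad f(x*) = H x* + g = (0, 0).
Eigenvalues of H: -2.3028, 1.3028.
Eigenvalues have mixed signs, so H is indefinite -> x* is a saddle point.

saddle


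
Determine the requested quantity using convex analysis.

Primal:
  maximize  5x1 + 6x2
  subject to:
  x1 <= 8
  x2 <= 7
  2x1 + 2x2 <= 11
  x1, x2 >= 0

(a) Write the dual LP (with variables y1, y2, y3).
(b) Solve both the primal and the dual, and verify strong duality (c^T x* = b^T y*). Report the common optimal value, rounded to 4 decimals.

The standard primal-dual pair for 'max c^T x s.t. A x <= b, x >= 0' is:
  Dual:  min b^T y  s.t.  A^T y >= c,  y >= 0.

So the dual LP is:
  minimize  8y1 + 7y2 + 11y3
  subject to:
    y1 + 2y3 >= 5
    y2 + 2y3 >= 6
    y1, y2, y3 >= 0

Solving the primal: x* = (0, 5.5).
  primal value c^T x* = 33.
Solving the dual: y* = (0, 0, 3).
  dual value b^T y* = 33.
Strong duality: c^T x* = b^T y*. Confirmed.

33


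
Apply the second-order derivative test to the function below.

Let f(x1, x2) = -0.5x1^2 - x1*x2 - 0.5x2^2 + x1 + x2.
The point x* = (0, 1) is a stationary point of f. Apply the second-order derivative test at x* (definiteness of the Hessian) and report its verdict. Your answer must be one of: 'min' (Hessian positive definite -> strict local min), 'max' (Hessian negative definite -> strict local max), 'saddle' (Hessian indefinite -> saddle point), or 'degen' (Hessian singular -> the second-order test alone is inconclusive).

Compute the Hessian H = grad^2 f:
  H = [[-1, -1], [-1, -1]]
Verify stationarity: grad f(x*) = H x* + g = (0, 0).
Eigenvalues of H: -2, 0.
H has a zero eigenvalue (singular; negative semidefinite but not definite), so H is neither positive definite, negative definite, nor indefinite. The second-order test alone is inconclusive -> degen.
(Indeed, f is constant along the null direction of H through x*, so x* is not a strict local extremum.)

degen


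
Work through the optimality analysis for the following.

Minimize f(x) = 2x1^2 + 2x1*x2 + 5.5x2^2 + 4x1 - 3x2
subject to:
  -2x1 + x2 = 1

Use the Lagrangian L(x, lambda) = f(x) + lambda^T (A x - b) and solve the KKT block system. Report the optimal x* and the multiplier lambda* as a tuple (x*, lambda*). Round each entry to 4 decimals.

Form the Lagrangian:
  L(x, lambda) = (1/2) x^T Q x + c^T x + lambda^T (A x - b)
Stationarity (grad_x L = 0): Q x + c + A^T lambda = 0.
Primal feasibility: A x = b.

This gives the KKT block system:
  [ Q   A^T ] [ x     ]   [-c ]
  [ A    0  ] [ lambda ] = [ b ]

Solving the linear system:
  x*      = (-0.3929, 0.2143)
  lambda* = (1.4286)
  f(x*)   = -1.8214

x* = (-0.3929, 0.2143), lambda* = (1.4286)


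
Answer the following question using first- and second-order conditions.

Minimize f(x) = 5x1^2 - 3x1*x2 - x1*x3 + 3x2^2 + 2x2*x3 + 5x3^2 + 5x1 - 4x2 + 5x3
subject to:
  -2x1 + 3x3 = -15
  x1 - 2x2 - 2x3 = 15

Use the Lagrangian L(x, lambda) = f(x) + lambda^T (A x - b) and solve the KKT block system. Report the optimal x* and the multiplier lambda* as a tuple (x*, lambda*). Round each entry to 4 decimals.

Form the Lagrangian:
  L(x, lambda) = (1/2) x^T Q x + c^T x + lambda^T (A x - b)
Stationarity (grad_x L = 0): Q x + c + A^T lambda = 0.
Primal feasibility: A x = b.

This gives the KKT block system:
  [ Q   A^T ] [ x     ]   [-c ]
  [ A    0  ] [ lambda ] = [ b ]

Solving the linear system:
  x*      = (0.7952, -2.6325, -4.4699)
  lambda* = (4.8795, -15.5602)
  f(x*)   = 149.3765

x* = (0.7952, -2.6325, -4.4699), lambda* = (4.8795, -15.5602)


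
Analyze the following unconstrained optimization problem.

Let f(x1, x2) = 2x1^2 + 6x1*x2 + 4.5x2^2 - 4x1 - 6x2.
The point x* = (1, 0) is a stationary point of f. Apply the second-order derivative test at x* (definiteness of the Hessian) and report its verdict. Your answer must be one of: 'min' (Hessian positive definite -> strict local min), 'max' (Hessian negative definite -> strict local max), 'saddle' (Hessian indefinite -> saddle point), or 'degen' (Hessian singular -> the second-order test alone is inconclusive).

Compute the Hessian H = grad^2 f:
  H = [[4, 6], [6, 9]]
Verify stationarity: grad f(x*) = H x* + g = (0, 0).
Eigenvalues of H: 0, 13.
H has a zero eigenvalue (singular; positive semidefinite but not definite), so H is neither positive definite, negative definite, nor indefinite. The second-order test alone is inconclusive -> degen.
(Indeed, f is constant along the null direction of H through x*, so x* is not a strict local extremum.)

degen


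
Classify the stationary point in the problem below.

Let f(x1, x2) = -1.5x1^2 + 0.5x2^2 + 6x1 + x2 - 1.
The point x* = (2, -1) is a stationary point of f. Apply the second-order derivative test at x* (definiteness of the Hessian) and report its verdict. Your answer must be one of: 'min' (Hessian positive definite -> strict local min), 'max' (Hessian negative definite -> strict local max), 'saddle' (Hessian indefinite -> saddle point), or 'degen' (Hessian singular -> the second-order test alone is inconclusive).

Compute the Hessian H = grad^2 f:
  H = [[-3, 0], [0, 1]]
Verify stationarity: grad f(x*) = H x* + g = (0, 0).
Eigenvalues of H: -3, 1.
Eigenvalues have mixed signs, so H is indefinite -> x* is a saddle point.

saddle


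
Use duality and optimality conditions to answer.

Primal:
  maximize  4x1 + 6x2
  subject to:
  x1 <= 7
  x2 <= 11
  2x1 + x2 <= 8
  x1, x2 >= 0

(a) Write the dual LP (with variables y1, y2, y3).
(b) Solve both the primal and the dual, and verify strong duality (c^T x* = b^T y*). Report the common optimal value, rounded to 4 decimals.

The standard primal-dual pair for 'max c^T x s.t. A x <= b, x >= 0' is:
  Dual:  min b^T y  s.t.  A^T y >= c,  y >= 0.

So the dual LP is:
  minimize  7y1 + 11y2 + 8y3
  subject to:
    y1 + 2y3 >= 4
    y2 + y3 >= 6
    y1, y2, y3 >= 0

Solving the primal: x* = (0, 8).
  primal value c^T x* = 48.
Solving the dual: y* = (0, 0, 6).
  dual value b^T y* = 48.
Strong duality: c^T x* = b^T y*. Confirmed.

48


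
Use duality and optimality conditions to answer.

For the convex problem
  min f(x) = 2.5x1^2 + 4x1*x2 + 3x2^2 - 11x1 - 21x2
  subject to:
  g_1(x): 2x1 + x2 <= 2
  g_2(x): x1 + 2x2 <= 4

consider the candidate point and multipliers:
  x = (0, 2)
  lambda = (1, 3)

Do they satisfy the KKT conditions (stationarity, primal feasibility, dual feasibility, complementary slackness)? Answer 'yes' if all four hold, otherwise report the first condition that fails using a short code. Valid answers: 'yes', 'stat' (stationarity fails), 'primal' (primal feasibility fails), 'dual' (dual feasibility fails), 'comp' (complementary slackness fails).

Gradient of f: grad f(x) = Q x + c = (-3, -9)
Constraint values g_i(x) = a_i^T x - b_i:
  g_1((0, 2)) = 0
  g_2((0, 2)) = 0
Stationarity residual: grad f(x) + sum_i lambda_i a_i = (2, -2)
  -> stationarity FAILS
Primal feasibility (all g_i <= 0): OK
Dual feasibility (all lambda_i >= 0): OK
Complementary slackness (lambda_i * g_i(x) = 0 for all i): OK

Verdict: the first failing condition is stationarity -> stat.

stat


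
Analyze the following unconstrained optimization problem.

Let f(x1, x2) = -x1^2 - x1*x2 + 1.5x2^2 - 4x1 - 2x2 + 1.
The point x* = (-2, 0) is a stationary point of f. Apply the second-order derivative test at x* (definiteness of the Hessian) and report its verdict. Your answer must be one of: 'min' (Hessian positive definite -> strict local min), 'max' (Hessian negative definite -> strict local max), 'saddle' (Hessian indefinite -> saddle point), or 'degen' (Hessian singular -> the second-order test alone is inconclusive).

Compute the Hessian H = grad^2 f:
  H = [[-2, -1], [-1, 3]]
Verify stationarity: grad f(x*) = H x* + g = (0, 0).
Eigenvalues of H: -2.1926, 3.1926.
Eigenvalues have mixed signs, so H is indefinite -> x* is a saddle point.

saddle


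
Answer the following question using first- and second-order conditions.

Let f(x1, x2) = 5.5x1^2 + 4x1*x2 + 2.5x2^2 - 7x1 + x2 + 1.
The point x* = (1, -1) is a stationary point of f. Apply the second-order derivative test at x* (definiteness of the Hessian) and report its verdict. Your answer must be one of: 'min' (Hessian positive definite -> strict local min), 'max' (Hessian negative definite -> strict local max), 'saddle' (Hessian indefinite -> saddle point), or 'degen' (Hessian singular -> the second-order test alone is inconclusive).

Compute the Hessian H = grad^2 f:
  H = [[11, 4], [4, 5]]
Verify stationarity: grad f(x*) = H x* + g = (0, 0).
Eigenvalues of H: 3, 13.
Both eigenvalues > 0, so H is positive definite -> x* is a strict local min.

min


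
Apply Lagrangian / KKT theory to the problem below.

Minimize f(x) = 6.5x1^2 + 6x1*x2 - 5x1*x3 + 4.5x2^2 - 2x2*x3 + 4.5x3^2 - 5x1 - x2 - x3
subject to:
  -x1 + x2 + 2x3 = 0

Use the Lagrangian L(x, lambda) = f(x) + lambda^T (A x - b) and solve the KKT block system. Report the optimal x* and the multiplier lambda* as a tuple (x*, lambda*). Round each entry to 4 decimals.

Form the Lagrangian:
  L(x, lambda) = (1/2) x^T Q x + c^T x + lambda^T (A x - b)
Stationarity (grad_x L = 0): Q x + c + A^T lambda = 0.
Primal feasibility: A x = b.

This gives the KKT block system:
  [ Q   A^T ] [ x     ]   [-c ]
  [ A    0  ] [ lambda ] = [ b ]

Solving the linear system:
  x*      = (0.649, -0.2194, 0.4342)
  lambda* = (-0.0508)
  f(x*)   = -1.7298

x* = (0.649, -0.2194, 0.4342), lambda* = (-0.0508)


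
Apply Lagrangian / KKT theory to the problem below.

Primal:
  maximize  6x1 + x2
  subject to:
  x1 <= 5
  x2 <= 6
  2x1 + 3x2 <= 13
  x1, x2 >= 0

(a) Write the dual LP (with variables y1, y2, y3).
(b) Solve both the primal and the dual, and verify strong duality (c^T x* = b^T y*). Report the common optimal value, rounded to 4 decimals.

The standard primal-dual pair for 'max c^T x s.t. A x <= b, x >= 0' is:
  Dual:  min b^T y  s.t.  A^T y >= c,  y >= 0.

So the dual LP is:
  minimize  5y1 + 6y2 + 13y3
  subject to:
    y1 + 2y3 >= 6
    y2 + 3y3 >= 1
    y1, y2, y3 >= 0

Solving the primal: x* = (5, 1).
  primal value c^T x* = 31.
Solving the dual: y* = (5.3333, 0, 0.3333).
  dual value b^T y* = 31.
Strong duality: c^T x* = b^T y*. Confirmed.

31


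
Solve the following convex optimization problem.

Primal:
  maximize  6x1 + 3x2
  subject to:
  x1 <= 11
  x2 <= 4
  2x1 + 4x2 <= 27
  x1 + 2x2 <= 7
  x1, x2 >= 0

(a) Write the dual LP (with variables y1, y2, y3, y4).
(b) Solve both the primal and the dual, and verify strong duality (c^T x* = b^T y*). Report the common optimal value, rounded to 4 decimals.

The standard primal-dual pair for 'max c^T x s.t. A x <= b, x >= 0' is:
  Dual:  min b^T y  s.t.  A^T y >= c,  y >= 0.

So the dual LP is:
  minimize  11y1 + 4y2 + 27y3 + 7y4
  subject to:
    y1 + 2y3 + y4 >= 6
    y2 + 4y3 + 2y4 >= 3
    y1, y2, y3, y4 >= 0

Solving the primal: x* = (7, 0).
  primal value c^T x* = 42.
Solving the dual: y* = (0, 0, 0, 6).
  dual value b^T y* = 42.
Strong duality: c^T x* = b^T y*. Confirmed.

42


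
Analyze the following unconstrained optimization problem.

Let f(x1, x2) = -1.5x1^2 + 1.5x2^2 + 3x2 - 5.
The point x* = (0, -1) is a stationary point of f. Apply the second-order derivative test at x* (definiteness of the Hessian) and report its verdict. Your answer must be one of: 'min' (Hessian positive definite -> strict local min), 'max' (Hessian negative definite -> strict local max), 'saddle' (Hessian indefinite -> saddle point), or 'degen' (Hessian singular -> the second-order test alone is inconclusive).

Compute the Hessian H = grad^2 f:
  H = [[-3, 0], [0, 3]]
Verify stationarity: grad f(x*) = H x* + g = (0, 0).
Eigenvalues of H: -3, 3.
Eigenvalues have mixed signs, so H is indefinite -> x* is a saddle point.

saddle


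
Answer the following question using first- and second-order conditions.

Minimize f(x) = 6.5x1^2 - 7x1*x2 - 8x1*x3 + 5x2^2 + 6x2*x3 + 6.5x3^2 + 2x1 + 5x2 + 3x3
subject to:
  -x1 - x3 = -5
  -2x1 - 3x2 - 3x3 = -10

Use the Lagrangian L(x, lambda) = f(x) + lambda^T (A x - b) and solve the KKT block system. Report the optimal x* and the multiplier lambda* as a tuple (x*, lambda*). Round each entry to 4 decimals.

Form the Lagrangian:
  L(x, lambda) = (1/2) x^T Q x + c^T x + lambda^T (A x - b)
Stationarity (grad_x L = 0): Q x + c + A^T lambda = 0.
Primal feasibility: A x = b.

This gives the KKT block system:
  [ Q   A^T ] [ x     ]   [-c ]
  [ A    0  ] [ lambda ] = [ b ]

Solving the linear system:
  x*      = (2.271, -0.9097, 2.729)
  lambda* = (18.471, -1.2065)
  f(x*)   = 44.2355

x* = (2.271, -0.9097, 2.729), lambda* = (18.471, -1.2065)


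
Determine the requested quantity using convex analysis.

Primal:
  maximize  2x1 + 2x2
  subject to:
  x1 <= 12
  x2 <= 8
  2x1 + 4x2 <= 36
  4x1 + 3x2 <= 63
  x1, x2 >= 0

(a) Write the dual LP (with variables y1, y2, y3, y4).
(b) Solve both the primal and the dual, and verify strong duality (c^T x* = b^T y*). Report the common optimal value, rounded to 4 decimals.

The standard primal-dual pair for 'max c^T x s.t. A x <= b, x >= 0' is:
  Dual:  min b^T y  s.t.  A^T y >= c,  y >= 0.

So the dual LP is:
  minimize  12y1 + 8y2 + 36y3 + 63y4
  subject to:
    y1 + 2y3 + 4y4 >= 2
    y2 + 4y3 + 3y4 >= 2
    y1, y2, y3, y4 >= 0

Solving the primal: x* = (12, 3).
  primal value c^T x* = 30.
Solving the dual: y* = (1, 0, 0.5, 0).
  dual value b^T y* = 30.
Strong duality: c^T x* = b^T y*. Confirmed.

30


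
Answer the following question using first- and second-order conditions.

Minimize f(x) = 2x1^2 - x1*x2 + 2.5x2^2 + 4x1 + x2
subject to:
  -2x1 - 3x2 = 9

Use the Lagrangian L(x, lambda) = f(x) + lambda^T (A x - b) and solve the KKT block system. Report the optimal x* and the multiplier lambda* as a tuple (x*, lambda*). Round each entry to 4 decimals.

Form the Lagrangian:
  L(x, lambda) = (1/2) x^T Q x + c^T x + lambda^T (A x - b)
Stationarity (grad_x L = 0): Q x + c + A^T lambda = 0.
Primal feasibility: A x = b.

This gives the KKT block system:
  [ Q   A^T ] [ x     ]   [-c ]
  [ A    0  ] [ lambda ] = [ b ]

Solving the linear system:
  x*      = (-2.1618, -1.5588)
  lambda* = (-1.5441)
  f(x*)   = 1.8456

x* = (-2.1618, -1.5588), lambda* = (-1.5441)


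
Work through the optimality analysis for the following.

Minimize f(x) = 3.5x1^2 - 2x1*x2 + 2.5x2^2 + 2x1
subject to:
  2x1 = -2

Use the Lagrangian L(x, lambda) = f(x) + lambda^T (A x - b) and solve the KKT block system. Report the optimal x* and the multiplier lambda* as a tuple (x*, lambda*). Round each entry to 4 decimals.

Form the Lagrangian:
  L(x, lambda) = (1/2) x^T Q x + c^T x + lambda^T (A x - b)
Stationarity (grad_x L = 0): Q x + c + A^T lambda = 0.
Primal feasibility: A x = b.

This gives the KKT block system:
  [ Q   A^T ] [ x     ]   [-c ]
  [ A    0  ] [ lambda ] = [ b ]

Solving the linear system:
  x*      = (-1, -0.4)
  lambda* = (2.1)
  f(x*)   = 1.1

x* = (-1, -0.4), lambda* = (2.1)


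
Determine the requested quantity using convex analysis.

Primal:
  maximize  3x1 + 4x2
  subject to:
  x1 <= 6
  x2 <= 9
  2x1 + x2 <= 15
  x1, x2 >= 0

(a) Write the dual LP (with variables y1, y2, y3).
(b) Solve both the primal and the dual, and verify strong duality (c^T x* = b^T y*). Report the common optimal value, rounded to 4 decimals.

The standard primal-dual pair for 'max c^T x s.t. A x <= b, x >= 0' is:
  Dual:  min b^T y  s.t.  A^T y >= c,  y >= 0.

So the dual LP is:
  minimize  6y1 + 9y2 + 15y3
  subject to:
    y1 + 2y3 >= 3
    y2 + y3 >= 4
    y1, y2, y3 >= 0

Solving the primal: x* = (3, 9).
  primal value c^T x* = 45.
Solving the dual: y* = (0, 2.5, 1.5).
  dual value b^T y* = 45.
Strong duality: c^T x* = b^T y*. Confirmed.

45
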